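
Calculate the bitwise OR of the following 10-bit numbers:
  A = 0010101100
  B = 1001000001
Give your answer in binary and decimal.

Apply | to each column (1 where either bit is 1):
  0010101100
| 1001000001
------------
  1011101101

Answer: 1011101101 (749)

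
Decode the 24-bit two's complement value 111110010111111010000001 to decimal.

MSB is 1, so the value is negative. Find the magnitude:
1. Invert bits:  000001101000000101111110
2. Add 1:        000001101000000101111111  = 426367
3. Apply sign:   -426367

Answer: -426367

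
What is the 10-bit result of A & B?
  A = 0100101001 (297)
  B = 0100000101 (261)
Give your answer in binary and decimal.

Apply & to each column (1 only where both bits are 1):
  0100101001
& 0100000101
------------
  0100000001

Answer: 0100000001 (257)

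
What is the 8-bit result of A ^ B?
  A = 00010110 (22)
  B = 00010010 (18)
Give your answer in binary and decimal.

Apply ^ to each column (1 where bits differ):
  00010110
^ 00010010
----------
  00000100

Answer: 00000100 (4)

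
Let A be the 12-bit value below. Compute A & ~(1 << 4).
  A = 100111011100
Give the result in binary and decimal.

Mask = ~(1 << 4) = 111111101111
Bit 4 of A is 1, so AND-ing with the mask clears it to 0.
  100111011100
& 111111101111
--------------
  100111001100

Answer: 100111001100 (2508)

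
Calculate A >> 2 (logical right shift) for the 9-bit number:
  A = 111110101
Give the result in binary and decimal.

Logical shift right by 2: drop the bottom 2 bit(s), prepend 2 zero(s) on the left.
  111110101  ->  keep [1111101], discard [01], prepend 00
= 001111101

Answer: 001111101 (125)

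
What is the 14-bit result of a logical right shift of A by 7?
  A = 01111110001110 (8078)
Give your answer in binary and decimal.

Logical shift right by 7: drop the bottom 7 bit(s), prepend 7 zero(s) on the left.
  01111110001110  ->  keep [0111111], discard [0001110], prepend 0000000
= 00000000111111

Answer: 00000000111111 (63)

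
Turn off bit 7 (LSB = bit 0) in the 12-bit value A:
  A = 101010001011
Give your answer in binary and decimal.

Mask = ~(1 << 7) = 111101111111
Bit 7 of A is 1, so AND-ing with the mask clears it to 0.
  101010001011
& 111101111111
--------------
  101000001011

Answer: 101000001011 (2571)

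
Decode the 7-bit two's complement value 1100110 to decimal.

MSB is 1, so the value is negative. Find the magnitude:
1. Invert bits:  0011001
2. Add 1:        0011010  = 26
3. Apply sign:   -26

Answer: -26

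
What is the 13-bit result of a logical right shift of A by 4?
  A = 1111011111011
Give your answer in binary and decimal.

Logical shift right by 4: drop the bottom 4 bit(s), prepend 4 zero(s) on the left.
  1111011111011  ->  keep [111101111], discard [1011], prepend 0000
= 0000111101111

Answer: 0000111101111 (495)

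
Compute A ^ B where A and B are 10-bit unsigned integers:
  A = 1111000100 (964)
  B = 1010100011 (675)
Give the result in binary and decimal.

Apply ^ to each column (1 where bits differ):
  1111000100
^ 1010100011
------------
  0101100111

Answer: 0101100111 (359)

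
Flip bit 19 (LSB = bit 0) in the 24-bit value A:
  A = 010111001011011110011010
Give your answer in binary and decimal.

Mask = 1 << 19 = 000010000000000000000000
Bit 19 of A is 1; XOR with the mask flips it to 0.
  010111001011011110011010
^ 000010000000000000000000
--------------------------
  010101001011011110011010

Answer: 010101001011011110011010 (5552026)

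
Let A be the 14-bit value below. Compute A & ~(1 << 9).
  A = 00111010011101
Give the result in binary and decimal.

Mask = ~(1 << 9) = 11110111111111
Bit 9 of A is 1, so AND-ing with the mask clears it to 0.
  00111010011101
& 11110111111111
----------------
  00110010011101

Answer: 00110010011101 (3229)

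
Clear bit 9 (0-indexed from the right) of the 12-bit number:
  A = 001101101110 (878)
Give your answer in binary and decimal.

Mask = ~(1 << 9) = 110111111111
Bit 9 of A is 1, so AND-ing with the mask clears it to 0.
  001101101110
& 110111111111
--------------
  000101101110

Answer: 000101101110 (366)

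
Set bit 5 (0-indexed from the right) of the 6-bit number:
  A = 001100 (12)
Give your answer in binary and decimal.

Mask = 1 << 5 = 100000
Bit 5 of A is 0, so OR-ing with the mask flips it to 1.
  001100
| 100000
--------
  101100

Answer: 101100 (44)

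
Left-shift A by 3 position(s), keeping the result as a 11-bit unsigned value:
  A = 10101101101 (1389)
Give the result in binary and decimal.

Shift left by 3: drop the top 3 bit(s), append 3 zero(s) on the right.
  10101101101  ->  discard [101], keep [01101101], append 000
= 01101101000

Answer: 01101101000 (872)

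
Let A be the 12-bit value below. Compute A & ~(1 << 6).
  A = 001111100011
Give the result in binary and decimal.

Mask = ~(1 << 6) = 111110111111
Bit 6 of A is 1, so AND-ing with the mask clears it to 0.
  001111100011
& 111110111111
--------------
  001110100011

Answer: 001110100011 (931)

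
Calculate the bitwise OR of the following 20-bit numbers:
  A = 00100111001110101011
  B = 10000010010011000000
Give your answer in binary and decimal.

Apply | to each column (1 where either bit is 1):
  00100111001110101011
| 10000010010011000000
----------------------
  10100111011111101011

Answer: 10100111011111101011 (686059)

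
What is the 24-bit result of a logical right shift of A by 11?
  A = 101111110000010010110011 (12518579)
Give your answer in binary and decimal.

Logical shift right by 11: drop the bottom 11 bit(s), prepend 11 zero(s) on the left.
  101111110000010010110011  ->  keep [1011111100000], discard [10010110011], prepend 00000000000
= 000000000001011111100000

Answer: 000000000001011111100000 (6112)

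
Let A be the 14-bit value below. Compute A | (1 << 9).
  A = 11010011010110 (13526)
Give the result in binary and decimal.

Mask = 1 << 9 = 00001000000000
Bit 9 of A is 0, so OR-ing with the mask flips it to 1.
  11010011010110
| 00001000000000
----------------
  11011011010110

Answer: 11011011010110 (14038)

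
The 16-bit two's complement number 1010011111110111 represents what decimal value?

MSB is 1, so the value is negative. Find the magnitude:
1. Invert bits:  0101100000001000
2. Add 1:        0101100000001001  = 22537
3. Apply sign:   -22537

Answer: -22537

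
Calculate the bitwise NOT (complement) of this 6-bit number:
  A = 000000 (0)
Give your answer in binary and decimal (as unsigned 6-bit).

Flip each bit (0->1, 1->0):
  000000
  111111

Answer: 111111 (63)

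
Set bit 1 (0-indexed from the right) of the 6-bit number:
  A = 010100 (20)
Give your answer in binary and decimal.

Mask = 1 << 1 = 000010
Bit 1 of A is 0, so OR-ing with the mask flips it to 1.
  010100
| 000010
--------
  010110

Answer: 010110 (22)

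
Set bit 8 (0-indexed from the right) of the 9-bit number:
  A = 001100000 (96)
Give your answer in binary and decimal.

Mask = 1 << 8 = 100000000
Bit 8 of A is 0, so OR-ing with the mask flips it to 1.
  001100000
| 100000000
-----------
  101100000

Answer: 101100000 (352)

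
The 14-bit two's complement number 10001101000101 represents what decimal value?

MSB is 1, so the value is negative. Find the magnitude:
1. Invert bits:  01110010111010
2. Add 1:        01110010111011  = 7355
3. Apply sign:   -7355

Answer: -7355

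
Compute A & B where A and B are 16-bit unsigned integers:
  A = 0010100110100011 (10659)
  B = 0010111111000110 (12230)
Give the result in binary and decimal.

Apply & to each column (1 only where both bits are 1):
  0010100110100011
& 0010111111000110
------------------
  0010100110000010

Answer: 0010100110000010 (10626)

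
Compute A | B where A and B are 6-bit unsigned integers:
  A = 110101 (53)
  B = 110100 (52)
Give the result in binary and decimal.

Apply | to each column (1 where either bit is 1):
  110101
| 110100
--------
  110101

Answer: 110101 (53)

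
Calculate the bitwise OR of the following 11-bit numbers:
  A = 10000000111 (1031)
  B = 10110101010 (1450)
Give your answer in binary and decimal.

Apply | to each column (1 where either bit is 1):
  10000000111
| 10110101010
-------------
  10110101111

Answer: 10110101111 (1455)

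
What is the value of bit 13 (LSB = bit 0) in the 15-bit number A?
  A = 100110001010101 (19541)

Bit 13 is the 14th from the right.
  100110001010101
   ^
That bit is 0.

Answer: 0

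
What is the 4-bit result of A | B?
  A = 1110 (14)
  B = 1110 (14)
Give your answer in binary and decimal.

Apply | to each column (1 where either bit is 1):
  1110
| 1110
------
  1110

Answer: 1110 (14)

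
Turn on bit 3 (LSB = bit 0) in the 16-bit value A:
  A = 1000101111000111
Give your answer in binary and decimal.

Mask = 1 << 3 = 0000000000001000
Bit 3 of A is 0, so OR-ing with the mask flips it to 1.
  1000101111000111
| 0000000000001000
------------------
  1000101111001111

Answer: 1000101111001111 (35791)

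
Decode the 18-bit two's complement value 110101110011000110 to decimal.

MSB is 1, so the value is negative. Find the magnitude:
1. Invert bits:  001010001100111001
2. Add 1:        001010001100111010  = 41786
3. Apply sign:   -41786

Answer: -41786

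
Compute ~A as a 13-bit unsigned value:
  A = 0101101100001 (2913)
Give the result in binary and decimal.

Flip each bit (0->1, 1->0):
  0101101100001
  1010010011110

Answer: 1010010011110 (5278)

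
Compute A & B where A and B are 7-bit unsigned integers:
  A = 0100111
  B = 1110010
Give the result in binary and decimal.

Apply & to each column (1 only where both bits are 1):
  0100111
& 1110010
---------
  0100010

Answer: 0100010 (34)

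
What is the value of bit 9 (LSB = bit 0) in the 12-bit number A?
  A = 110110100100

Bit 9 is the 10th from the right.
  110110100100
    ^
That bit is 0.

Answer: 0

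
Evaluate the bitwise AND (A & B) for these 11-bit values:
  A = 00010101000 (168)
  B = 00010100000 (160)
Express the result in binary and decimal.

Apply & to each column (1 only where both bits are 1):
  00010101000
& 00010100000
-------------
  00010100000

Answer: 00010100000 (160)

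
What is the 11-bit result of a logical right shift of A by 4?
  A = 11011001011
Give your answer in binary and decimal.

Logical shift right by 4: drop the bottom 4 bit(s), prepend 4 zero(s) on the left.
  11011001011  ->  keep [1101100], discard [1011], prepend 0000
= 00001101100

Answer: 00001101100 (108)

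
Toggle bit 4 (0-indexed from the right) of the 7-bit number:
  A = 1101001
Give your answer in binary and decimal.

Mask = 1 << 4 = 0010000
Bit 4 of A is 0; XOR with the mask flips it to 1.
  1101001
^ 0010000
---------
  1111001

Answer: 1111001 (121)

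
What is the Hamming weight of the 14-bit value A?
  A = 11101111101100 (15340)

11101111101100
1-bits at positions (from bit 0 = LSB): 2, 3, 5, 6, 7, 8, 9, 11, 12, 13
Count = 10

Answer: 10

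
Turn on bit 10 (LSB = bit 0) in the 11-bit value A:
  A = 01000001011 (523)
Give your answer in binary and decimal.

Mask = 1 << 10 = 10000000000
Bit 10 of A is 0, so OR-ing with the mask flips it to 1.
  01000001011
| 10000000000
-------------
  11000001011

Answer: 11000001011 (1547)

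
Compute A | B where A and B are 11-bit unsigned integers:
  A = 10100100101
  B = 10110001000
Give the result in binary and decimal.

Apply | to each column (1 where either bit is 1):
  10100100101
| 10110001000
-------------
  10110101101

Answer: 10110101101 (1453)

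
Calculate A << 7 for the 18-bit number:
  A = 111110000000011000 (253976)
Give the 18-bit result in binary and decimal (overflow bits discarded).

Shift left by 7: drop the top 7 bit(s), append 7 zero(s) on the right.
  111110000000011000  ->  discard [1111100], keep [00000011000], append 0000000
= 000000110000000000

Answer: 000000110000000000 (3072)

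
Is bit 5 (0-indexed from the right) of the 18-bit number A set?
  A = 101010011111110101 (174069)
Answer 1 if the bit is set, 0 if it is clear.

Bit 5 is the 6th from the right.
  101010011111110101
              ^
That bit is 1.

Answer: 1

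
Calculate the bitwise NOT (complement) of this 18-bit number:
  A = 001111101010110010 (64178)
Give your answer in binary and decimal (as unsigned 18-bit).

Flip each bit (0->1, 1->0):
  001111101010110010
  110000010101001101

Answer: 110000010101001101 (197965)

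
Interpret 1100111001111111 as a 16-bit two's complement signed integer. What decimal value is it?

MSB is 1, so the value is negative. Find the magnitude:
1. Invert bits:  0011000110000000
2. Add 1:        0011000110000001  = 12673
3. Apply sign:   -12673

Answer: -12673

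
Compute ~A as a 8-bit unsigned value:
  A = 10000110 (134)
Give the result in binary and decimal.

Flip each bit (0->1, 1->0):
  10000110
  01111001

Answer: 01111001 (121)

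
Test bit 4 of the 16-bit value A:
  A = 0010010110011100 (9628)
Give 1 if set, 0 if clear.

Bit 4 is the 5th from the right.
  0010010110011100
             ^
That bit is 1.

Answer: 1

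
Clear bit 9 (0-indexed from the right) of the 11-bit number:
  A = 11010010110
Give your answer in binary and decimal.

Mask = ~(1 << 9) = 10111111111
Bit 9 of A is 1, so AND-ing with the mask clears it to 0.
  11010010110
& 10111111111
-------------
  10010010110

Answer: 10010010110 (1174)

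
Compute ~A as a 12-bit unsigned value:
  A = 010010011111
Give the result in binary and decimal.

Flip each bit (0->1, 1->0):
  010010011111
  101101100000

Answer: 101101100000 (2912)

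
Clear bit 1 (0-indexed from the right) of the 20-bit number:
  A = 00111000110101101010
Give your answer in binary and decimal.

Mask = ~(1 << 1) = 11111111111111111101
Bit 1 of A is 1, so AND-ing with the mask clears it to 0.
  00111000110101101010
& 11111111111111111101
----------------------
  00111000110101101000

Answer: 00111000110101101000 (232808)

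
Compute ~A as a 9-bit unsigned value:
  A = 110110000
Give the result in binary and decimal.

Flip each bit (0->1, 1->0):
  110110000
  001001111

Answer: 001001111 (79)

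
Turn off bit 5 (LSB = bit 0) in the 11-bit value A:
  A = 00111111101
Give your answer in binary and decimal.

Mask = ~(1 << 5) = 11111011111
Bit 5 of A is 1, so AND-ing with the mask clears it to 0.
  00111111101
& 11111011111
-------------
  00111011101

Answer: 00111011101 (477)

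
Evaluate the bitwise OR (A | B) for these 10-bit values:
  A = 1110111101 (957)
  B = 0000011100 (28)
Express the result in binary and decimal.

Apply | to each column (1 where either bit is 1):
  1110111101
| 0000011100
------------
  1110111101

Answer: 1110111101 (957)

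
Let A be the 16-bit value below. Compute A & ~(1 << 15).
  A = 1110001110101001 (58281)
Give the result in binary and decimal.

Mask = ~(1 << 15) = 0111111111111111
Bit 15 of A is 1, so AND-ing with the mask clears it to 0.
  1110001110101001
& 0111111111111111
------------------
  0110001110101001

Answer: 0110001110101001 (25513)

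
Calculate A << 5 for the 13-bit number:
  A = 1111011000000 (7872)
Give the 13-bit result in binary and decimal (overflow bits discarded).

Shift left by 5: drop the top 5 bit(s), append 5 zero(s) on the right.
  1111011000000  ->  discard [11110], keep [11000000], append 00000
= 1100000000000

Answer: 1100000000000 (6144)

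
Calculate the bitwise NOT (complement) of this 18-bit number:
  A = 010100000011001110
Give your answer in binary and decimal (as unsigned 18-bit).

Flip each bit (0->1, 1->0):
  010100000011001110
  101011111100110001

Answer: 101011111100110001 (180017)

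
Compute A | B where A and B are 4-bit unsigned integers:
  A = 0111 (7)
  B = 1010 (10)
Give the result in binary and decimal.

Apply | to each column (1 where either bit is 1):
  0111
| 1010
------
  1111

Answer: 1111 (15)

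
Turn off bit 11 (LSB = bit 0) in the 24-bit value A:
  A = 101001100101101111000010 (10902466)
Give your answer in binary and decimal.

Mask = ~(1 << 11) = 111111111111011111111111
Bit 11 of A is 1, so AND-ing with the mask clears it to 0.
  101001100101101111000010
& 111111111111011111111111
--------------------------
  101001100101001111000010

Answer: 101001100101001111000010 (10900418)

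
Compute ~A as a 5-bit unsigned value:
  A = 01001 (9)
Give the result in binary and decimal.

Flip each bit (0->1, 1->0):
  01001
  10110

Answer: 10110 (22)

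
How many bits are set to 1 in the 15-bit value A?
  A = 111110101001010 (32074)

111110101001010
1-bits at positions (from bit 0 = LSB): 1, 3, 6, 8, 10, 11, 12, 13, 14
Count = 9

Answer: 9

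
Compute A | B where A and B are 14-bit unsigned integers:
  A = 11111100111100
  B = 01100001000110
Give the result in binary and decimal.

Apply | to each column (1 where either bit is 1):
  11111100111100
| 01100001000110
----------------
  11111101111110

Answer: 11111101111110 (16254)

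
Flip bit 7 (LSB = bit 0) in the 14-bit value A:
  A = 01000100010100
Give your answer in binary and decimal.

Mask = 1 << 7 = 00000010000000
Bit 7 of A is 0; XOR with the mask flips it to 1.
  01000100010100
^ 00000010000000
----------------
  01000110010100

Answer: 01000110010100 (4500)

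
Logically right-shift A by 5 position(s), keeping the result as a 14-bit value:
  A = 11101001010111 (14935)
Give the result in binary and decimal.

Logical shift right by 5: drop the bottom 5 bit(s), prepend 5 zero(s) on the left.
  11101001010111  ->  keep [111010010], discard [10111], prepend 00000
= 00000111010010

Answer: 00000111010010 (466)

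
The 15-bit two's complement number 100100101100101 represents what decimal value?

MSB is 1, so the value is negative. Find the magnitude:
1. Invert bits:  011011010011010
2. Add 1:        011011010011011  = 13979
3. Apply sign:   -13979

Answer: -13979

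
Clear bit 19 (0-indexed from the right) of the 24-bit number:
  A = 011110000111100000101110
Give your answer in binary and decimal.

Mask = ~(1 << 19) = 111101111111111111111111
Bit 19 of A is 1, so AND-ing with the mask clears it to 0.
  011110000111100000101110
& 111101111111111111111111
--------------------------
  011100000111100000101110

Answer: 011100000111100000101110 (7370798)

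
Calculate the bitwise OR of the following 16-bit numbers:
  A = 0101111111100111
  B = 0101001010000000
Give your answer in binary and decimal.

Apply | to each column (1 where either bit is 1):
  0101111111100111
| 0101001010000000
------------------
  0101111111100111

Answer: 0101111111100111 (24551)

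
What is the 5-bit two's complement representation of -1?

1. Binary of +1:  00001
2. Invert bits:     11110
3. Add 1:           11111

Answer: 11111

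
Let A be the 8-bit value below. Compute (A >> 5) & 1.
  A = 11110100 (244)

Bit 5 is the 6th from the right.
  11110100
    ^
That bit is 1.

Answer: 1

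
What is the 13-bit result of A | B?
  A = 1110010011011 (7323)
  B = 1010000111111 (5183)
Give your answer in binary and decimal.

Apply | to each column (1 where either bit is 1):
  1110010011011
| 1010000111111
---------------
  1110010111111

Answer: 1110010111111 (7359)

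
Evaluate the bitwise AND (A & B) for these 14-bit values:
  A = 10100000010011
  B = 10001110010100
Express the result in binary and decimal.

Apply & to each column (1 only where both bits are 1):
  10100000010011
& 10001110010100
----------------
  10000000010000

Answer: 10000000010000 (8208)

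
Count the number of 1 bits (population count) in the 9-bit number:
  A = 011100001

011100001
1-bits at positions (from bit 0 = LSB): 0, 5, 6, 7
Count = 4

Answer: 4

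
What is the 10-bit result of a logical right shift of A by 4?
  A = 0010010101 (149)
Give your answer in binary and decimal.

Logical shift right by 4: drop the bottom 4 bit(s), prepend 4 zero(s) on the left.
  0010010101  ->  keep [001001], discard [0101], prepend 0000
= 0000001001

Answer: 0000001001 (9)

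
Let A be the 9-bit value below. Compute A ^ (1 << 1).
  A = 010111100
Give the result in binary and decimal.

Mask = 1 << 1 = 000000010
Bit 1 of A is 0; XOR with the mask flips it to 1.
  010111100
^ 000000010
-----------
  010111110

Answer: 010111110 (190)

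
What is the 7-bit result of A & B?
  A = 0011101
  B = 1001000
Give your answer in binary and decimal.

Apply & to each column (1 only where both bits are 1):
  0011101
& 1001000
---------
  0001000

Answer: 0001000 (8)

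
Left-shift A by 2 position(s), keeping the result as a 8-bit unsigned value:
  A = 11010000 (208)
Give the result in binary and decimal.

Shift left by 2: drop the top 2 bit(s), append 2 zero(s) on the right.
  11010000  ->  discard [11], keep [010000], append 00
= 01000000

Answer: 01000000 (64)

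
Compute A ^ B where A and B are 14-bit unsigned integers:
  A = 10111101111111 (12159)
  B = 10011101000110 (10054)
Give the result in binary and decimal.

Apply ^ to each column (1 where bits differ):
  10111101111111
^ 10011101000110
----------------
  00100000111001

Answer: 00100000111001 (2105)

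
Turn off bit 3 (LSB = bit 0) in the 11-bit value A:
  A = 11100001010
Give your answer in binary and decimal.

Mask = ~(1 << 3) = 11111110111
Bit 3 of A is 1, so AND-ing with the mask clears it to 0.
  11100001010
& 11111110111
-------------
  11100000010

Answer: 11100000010 (1794)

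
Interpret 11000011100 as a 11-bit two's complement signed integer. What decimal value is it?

MSB is 1, so the value is negative. Find the magnitude:
1. Invert bits:  00111100011
2. Add 1:        00111100100  = 484
3. Apply sign:   -484

Answer: -484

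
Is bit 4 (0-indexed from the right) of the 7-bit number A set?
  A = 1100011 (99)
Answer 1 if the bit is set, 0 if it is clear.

Bit 4 is the 5th from the right.
  1100011
    ^
That bit is 0.

Answer: 0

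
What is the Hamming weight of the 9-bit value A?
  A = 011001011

011001011
1-bits at positions (from bit 0 = LSB): 0, 1, 3, 6, 7
Count = 5

Answer: 5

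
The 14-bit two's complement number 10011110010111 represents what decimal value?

MSB is 1, so the value is negative. Find the magnitude:
1. Invert bits:  01100001101000
2. Add 1:        01100001101001  = 6249
3. Apply sign:   -6249

Answer: -6249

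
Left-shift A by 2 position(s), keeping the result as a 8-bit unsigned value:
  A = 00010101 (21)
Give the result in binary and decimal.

Shift left by 2: drop the top 2 bit(s), append 2 zero(s) on the right.
  00010101  ->  discard [00], keep [010101], append 00
= 01010100

Answer: 01010100 (84)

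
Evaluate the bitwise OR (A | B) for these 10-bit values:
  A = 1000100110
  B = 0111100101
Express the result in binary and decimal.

Apply | to each column (1 where either bit is 1):
  1000100110
| 0111100101
------------
  1111100111

Answer: 1111100111 (999)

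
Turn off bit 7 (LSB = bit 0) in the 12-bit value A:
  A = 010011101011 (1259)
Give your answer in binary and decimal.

Mask = ~(1 << 7) = 111101111111
Bit 7 of A is 1, so AND-ing with the mask clears it to 0.
  010011101011
& 111101111111
--------------
  010001101011

Answer: 010001101011 (1131)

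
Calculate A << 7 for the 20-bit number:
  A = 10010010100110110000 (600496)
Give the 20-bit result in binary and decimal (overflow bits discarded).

Shift left by 7: drop the top 7 bit(s), append 7 zero(s) on the right.
  10010010100110110000  ->  discard [1001001], keep [0100110110000], append 0000000
= 01001101100000000000

Answer: 01001101100000000000 (317440)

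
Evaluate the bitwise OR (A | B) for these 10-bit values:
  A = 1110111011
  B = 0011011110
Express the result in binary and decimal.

Apply | to each column (1 where either bit is 1):
  1110111011
| 0011011110
------------
  1111111111

Answer: 1111111111 (1023)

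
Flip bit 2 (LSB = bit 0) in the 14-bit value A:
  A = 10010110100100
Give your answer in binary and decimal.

Mask = 1 << 2 = 00000000000100
Bit 2 of A is 1; XOR with the mask flips it to 0.
  10010110100100
^ 00000000000100
----------------
  10010110100000

Answer: 10010110100000 (9632)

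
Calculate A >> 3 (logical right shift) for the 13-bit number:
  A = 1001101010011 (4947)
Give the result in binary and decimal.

Logical shift right by 3: drop the bottom 3 bit(s), prepend 3 zero(s) on the left.
  1001101010011  ->  keep [1001101010], discard [011], prepend 000
= 0001001101010

Answer: 0001001101010 (618)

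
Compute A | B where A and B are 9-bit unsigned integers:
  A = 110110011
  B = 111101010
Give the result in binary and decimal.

Apply | to each column (1 where either bit is 1):
  110110011
| 111101010
-----------
  111111011

Answer: 111111011 (507)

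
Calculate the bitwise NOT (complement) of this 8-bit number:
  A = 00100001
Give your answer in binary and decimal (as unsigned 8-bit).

Flip each bit (0->1, 1->0):
  00100001
  11011110

Answer: 11011110 (222)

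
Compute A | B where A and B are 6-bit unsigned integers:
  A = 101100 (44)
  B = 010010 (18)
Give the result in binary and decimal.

Apply | to each column (1 where either bit is 1):
  101100
| 010010
--------
  111110

Answer: 111110 (62)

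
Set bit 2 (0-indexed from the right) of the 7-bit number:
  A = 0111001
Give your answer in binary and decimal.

Mask = 1 << 2 = 0000100
Bit 2 of A is 0, so OR-ing with the mask flips it to 1.
  0111001
| 0000100
---------
  0111101

Answer: 0111101 (61)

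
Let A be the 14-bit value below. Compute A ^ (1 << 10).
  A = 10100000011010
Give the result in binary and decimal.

Mask = 1 << 10 = 00010000000000
Bit 10 of A is 0; XOR with the mask flips it to 1.
  10100000011010
^ 00010000000000
----------------
  10110000011010

Answer: 10110000011010 (11290)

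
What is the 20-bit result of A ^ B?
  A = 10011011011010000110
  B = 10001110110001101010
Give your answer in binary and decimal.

Apply ^ to each column (1 where bits differ):
  10011011011010000110
^ 10001110110001101010
----------------------
  00010101101011101100

Answer: 00010101101011101100 (88812)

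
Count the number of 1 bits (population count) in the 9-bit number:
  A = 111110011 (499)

111110011
1-bits at positions (from bit 0 = LSB): 0, 1, 4, 5, 6, 7, 8
Count = 7

Answer: 7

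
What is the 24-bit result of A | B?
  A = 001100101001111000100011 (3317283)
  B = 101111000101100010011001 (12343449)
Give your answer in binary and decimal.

Apply | to each column (1 where either bit is 1):
  001100101001111000100011
| 101111000101100010011001
--------------------------
  101111101101111010111011

Answer: 101111101101111010111011 (12508859)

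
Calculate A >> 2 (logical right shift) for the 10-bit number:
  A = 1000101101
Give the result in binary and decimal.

Logical shift right by 2: drop the bottom 2 bit(s), prepend 2 zero(s) on the left.
  1000101101  ->  keep [10001011], discard [01], prepend 00
= 0010001011

Answer: 0010001011 (139)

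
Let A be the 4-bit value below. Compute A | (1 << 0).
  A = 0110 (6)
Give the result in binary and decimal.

Mask = 1 << 0 = 0001
Bit 0 of A is 0, so OR-ing with the mask flips it to 1.
  0110
| 0001
------
  0111

Answer: 0111 (7)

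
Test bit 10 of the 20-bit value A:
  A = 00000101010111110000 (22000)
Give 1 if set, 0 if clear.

Bit 10 is the 11th from the right.
  00000101010111110000
           ^
That bit is 1.

Answer: 1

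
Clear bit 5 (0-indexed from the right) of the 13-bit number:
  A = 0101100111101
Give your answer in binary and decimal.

Mask = ~(1 << 5) = 1111111011111
Bit 5 of A is 1, so AND-ing with the mask clears it to 0.
  0101100111101
& 1111111011111
---------------
  0101100011101

Answer: 0101100011101 (2845)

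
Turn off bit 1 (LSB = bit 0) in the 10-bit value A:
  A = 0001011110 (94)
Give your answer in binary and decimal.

Mask = ~(1 << 1) = 1111111101
Bit 1 of A is 1, so AND-ing with the mask clears it to 0.
  0001011110
& 1111111101
------------
  0001011100

Answer: 0001011100 (92)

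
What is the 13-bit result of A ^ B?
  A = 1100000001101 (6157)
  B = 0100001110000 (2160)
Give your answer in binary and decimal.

Apply ^ to each column (1 where bits differ):
  1100000001101
^ 0100001110000
---------------
  1000001111101

Answer: 1000001111101 (4221)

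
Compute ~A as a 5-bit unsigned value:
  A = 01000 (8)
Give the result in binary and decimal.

Flip each bit (0->1, 1->0):
  01000
  10111

Answer: 10111 (23)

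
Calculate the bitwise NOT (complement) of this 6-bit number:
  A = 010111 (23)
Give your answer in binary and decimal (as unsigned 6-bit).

Flip each bit (0->1, 1->0):
  010111
  101000

Answer: 101000 (40)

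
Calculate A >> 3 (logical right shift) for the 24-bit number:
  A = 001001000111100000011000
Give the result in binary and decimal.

Logical shift right by 3: drop the bottom 3 bit(s), prepend 3 zero(s) on the left.
  001001000111100000011000  ->  keep [001001000111100000011], discard [000], prepend 000
= 000001001000111100000011

Answer: 000001001000111100000011 (298755)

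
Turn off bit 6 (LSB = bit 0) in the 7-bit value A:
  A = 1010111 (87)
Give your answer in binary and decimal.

Mask = ~(1 << 6) = 0111111
Bit 6 of A is 1, so AND-ing with the mask clears it to 0.
  1010111
& 0111111
---------
  0010111

Answer: 0010111 (23)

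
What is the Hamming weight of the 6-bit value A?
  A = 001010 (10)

001010
1-bits at positions (from bit 0 = LSB): 1, 3
Count = 2

Answer: 2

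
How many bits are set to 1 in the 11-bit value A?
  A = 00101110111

00101110111
1-bits at positions (from bit 0 = LSB): 0, 1, 2, 4, 5, 6, 8
Count = 7

Answer: 7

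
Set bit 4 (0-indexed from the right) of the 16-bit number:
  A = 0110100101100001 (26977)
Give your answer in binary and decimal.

Mask = 1 << 4 = 0000000000010000
Bit 4 of A is 0, so OR-ing with the mask flips it to 1.
  0110100101100001
| 0000000000010000
------------------
  0110100101110001

Answer: 0110100101110001 (26993)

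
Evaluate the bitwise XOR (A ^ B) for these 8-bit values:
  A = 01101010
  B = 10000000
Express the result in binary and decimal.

Apply ^ to each column (1 where bits differ):
  01101010
^ 10000000
----------
  11101010

Answer: 11101010 (234)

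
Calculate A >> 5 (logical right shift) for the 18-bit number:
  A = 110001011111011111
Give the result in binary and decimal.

Logical shift right by 5: drop the bottom 5 bit(s), prepend 5 zero(s) on the left.
  110001011111011111  ->  keep [1100010111110], discard [11111], prepend 00000
= 000001100010111110

Answer: 000001100010111110 (6334)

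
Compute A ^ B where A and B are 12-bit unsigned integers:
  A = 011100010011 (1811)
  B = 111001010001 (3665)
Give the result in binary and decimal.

Apply ^ to each column (1 where bits differ):
  011100010011
^ 111001010001
--------------
  100101000010

Answer: 100101000010 (2370)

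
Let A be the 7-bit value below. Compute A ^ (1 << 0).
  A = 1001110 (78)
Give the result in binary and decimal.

Mask = 1 << 0 = 0000001
Bit 0 of A is 0; XOR with the mask flips it to 1.
  1001110
^ 0000001
---------
  1001111

Answer: 1001111 (79)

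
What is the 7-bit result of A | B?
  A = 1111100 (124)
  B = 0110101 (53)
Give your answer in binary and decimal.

Apply | to each column (1 where either bit is 1):
  1111100
| 0110101
---------
  1111101

Answer: 1111101 (125)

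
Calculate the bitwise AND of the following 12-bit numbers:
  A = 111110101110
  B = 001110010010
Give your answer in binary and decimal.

Apply & to each column (1 only where both bits are 1):
  111110101110
& 001110010010
--------------
  001110000010

Answer: 001110000010 (898)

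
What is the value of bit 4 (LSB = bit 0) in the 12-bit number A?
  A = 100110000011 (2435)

Bit 4 is the 5th from the right.
  100110000011
         ^
That bit is 0.

Answer: 0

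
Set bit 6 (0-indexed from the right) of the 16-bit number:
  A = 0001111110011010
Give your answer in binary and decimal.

Mask = 1 << 6 = 0000000001000000
Bit 6 of A is 0, so OR-ing with the mask flips it to 1.
  0001111110011010
| 0000000001000000
------------------
  0001111111011010

Answer: 0001111111011010 (8154)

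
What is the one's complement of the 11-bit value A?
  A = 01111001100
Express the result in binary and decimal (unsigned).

Flip each bit (0->1, 1->0):
  01111001100
  10000110011

Answer: 10000110011 (1075)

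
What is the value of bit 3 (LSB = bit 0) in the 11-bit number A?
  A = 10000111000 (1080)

Bit 3 is the 4th from the right.
  10000111000
         ^
That bit is 1.

Answer: 1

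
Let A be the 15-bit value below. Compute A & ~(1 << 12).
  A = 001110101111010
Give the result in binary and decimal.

Mask = ~(1 << 12) = 110111111111111
Bit 12 of A is 1, so AND-ing with the mask clears it to 0.
  001110101111010
& 110111111111111
-----------------
  000110101111010

Answer: 000110101111010 (3450)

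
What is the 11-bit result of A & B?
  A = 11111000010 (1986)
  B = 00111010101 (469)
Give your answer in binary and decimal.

Apply & to each column (1 only where both bits are 1):
  11111000010
& 00111010101
-------------
  00111000000

Answer: 00111000000 (448)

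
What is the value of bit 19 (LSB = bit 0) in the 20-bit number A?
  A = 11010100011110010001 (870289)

Bit 19 is the 20th from the right.
  11010100011110010001
  ^
That bit is 1.

Answer: 1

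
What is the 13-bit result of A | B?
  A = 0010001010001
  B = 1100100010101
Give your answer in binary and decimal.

Apply | to each column (1 where either bit is 1):
  0010001010001
| 1100100010101
---------------
  1110101010101

Answer: 1110101010101 (7509)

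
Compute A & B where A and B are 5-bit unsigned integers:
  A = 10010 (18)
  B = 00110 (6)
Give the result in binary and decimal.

Apply & to each column (1 only where both bits are 1):
  10010
& 00110
-------
  00010

Answer: 00010 (2)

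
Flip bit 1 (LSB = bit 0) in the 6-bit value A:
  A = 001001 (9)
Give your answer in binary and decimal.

Mask = 1 << 1 = 000010
Bit 1 of A is 0; XOR with the mask flips it to 1.
  001001
^ 000010
--------
  001011

Answer: 001011 (11)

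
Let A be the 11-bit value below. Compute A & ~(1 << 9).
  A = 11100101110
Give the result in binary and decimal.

Mask = ~(1 << 9) = 10111111111
Bit 9 of A is 1, so AND-ing with the mask clears it to 0.
  11100101110
& 10111111111
-------------
  10100101110

Answer: 10100101110 (1326)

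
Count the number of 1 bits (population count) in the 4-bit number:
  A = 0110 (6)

0110
1-bits at positions (from bit 0 = LSB): 1, 2
Count = 2

Answer: 2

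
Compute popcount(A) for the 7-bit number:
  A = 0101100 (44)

0101100
1-bits at positions (from bit 0 = LSB): 2, 3, 5
Count = 3

Answer: 3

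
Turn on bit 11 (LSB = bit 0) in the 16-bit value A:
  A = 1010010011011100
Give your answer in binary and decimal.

Mask = 1 << 11 = 0000100000000000
Bit 11 of A is 0, so OR-ing with the mask flips it to 1.
  1010010011011100
| 0000100000000000
------------------
  1010110011011100

Answer: 1010110011011100 (44252)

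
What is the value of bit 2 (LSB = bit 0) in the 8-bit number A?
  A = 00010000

Bit 2 is the 3rd from the right.
  00010000
       ^
That bit is 0.

Answer: 0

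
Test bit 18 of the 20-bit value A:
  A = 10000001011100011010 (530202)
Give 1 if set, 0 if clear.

Bit 18 is the 19th from the right.
  10000001011100011010
   ^
That bit is 0.

Answer: 0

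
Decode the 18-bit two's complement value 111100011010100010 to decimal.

MSB is 1, so the value is negative. Find the magnitude:
1. Invert bits:  000011100101011101
2. Add 1:        000011100101011110  = 14686
3. Apply sign:   -14686

Answer: -14686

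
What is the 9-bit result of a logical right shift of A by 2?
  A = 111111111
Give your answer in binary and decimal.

Logical shift right by 2: drop the bottom 2 bit(s), prepend 2 zero(s) on the left.
  111111111  ->  keep [1111111], discard [11], prepend 00
= 001111111

Answer: 001111111 (127)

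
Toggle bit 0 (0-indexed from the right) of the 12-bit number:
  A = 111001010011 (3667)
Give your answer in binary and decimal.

Mask = 1 << 0 = 000000000001
Bit 0 of A is 1; XOR with the mask flips it to 0.
  111001010011
^ 000000000001
--------------
  111001010010

Answer: 111001010010 (3666)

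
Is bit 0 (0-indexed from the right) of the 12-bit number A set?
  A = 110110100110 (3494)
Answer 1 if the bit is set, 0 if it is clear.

Bit 0 is the 1st from the right.
  110110100110
             ^
That bit is 0.

Answer: 0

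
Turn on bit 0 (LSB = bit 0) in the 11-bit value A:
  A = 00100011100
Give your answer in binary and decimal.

Mask = 1 << 0 = 00000000001
Bit 0 of A is 0, so OR-ing with the mask flips it to 1.
  00100011100
| 00000000001
-------------
  00100011101

Answer: 00100011101 (285)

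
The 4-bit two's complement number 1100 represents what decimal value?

MSB is 1, so the value is negative. Find the magnitude:
1. Invert bits:  0011
2. Add 1:        0100  = 4
3. Apply sign:   -4

Answer: -4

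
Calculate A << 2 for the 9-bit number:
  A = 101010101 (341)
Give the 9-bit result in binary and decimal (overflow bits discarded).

Shift left by 2: drop the top 2 bit(s), append 2 zero(s) on the right.
  101010101  ->  discard [10], keep [1010101], append 00
= 101010100

Answer: 101010100 (340)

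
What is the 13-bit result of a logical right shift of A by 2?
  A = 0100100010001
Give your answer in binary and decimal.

Logical shift right by 2: drop the bottom 2 bit(s), prepend 2 zero(s) on the left.
  0100100010001  ->  keep [01001000100], discard [01], prepend 00
= 0001001000100

Answer: 0001001000100 (580)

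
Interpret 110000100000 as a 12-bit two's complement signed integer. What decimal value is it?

MSB is 1, so the value is negative. Find the magnitude:
1. Invert bits:  001111011111
2. Add 1:        001111100000  = 992
3. Apply sign:   -992

Answer: -992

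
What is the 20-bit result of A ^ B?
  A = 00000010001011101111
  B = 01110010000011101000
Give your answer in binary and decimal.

Apply ^ to each column (1 where bits differ):
  00000010001011101111
^ 01110010000011101000
----------------------
  01110000001000000111

Answer: 01110000001000000111 (459271)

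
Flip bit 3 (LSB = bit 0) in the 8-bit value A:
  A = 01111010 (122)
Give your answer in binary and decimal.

Mask = 1 << 3 = 00001000
Bit 3 of A is 1; XOR with the mask flips it to 0.
  01111010
^ 00001000
----------
  01110010

Answer: 01110010 (114)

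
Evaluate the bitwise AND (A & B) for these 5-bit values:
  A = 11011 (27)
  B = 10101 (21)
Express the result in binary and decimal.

Apply & to each column (1 only where both bits are 1):
  11011
& 10101
-------
  10001

Answer: 10001 (17)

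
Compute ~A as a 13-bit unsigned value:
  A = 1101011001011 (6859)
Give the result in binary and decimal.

Flip each bit (0->1, 1->0):
  1101011001011
  0010100110100

Answer: 0010100110100 (1332)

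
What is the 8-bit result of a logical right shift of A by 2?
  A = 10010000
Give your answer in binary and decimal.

Logical shift right by 2: drop the bottom 2 bit(s), prepend 2 zero(s) on the left.
  10010000  ->  keep [100100], discard [00], prepend 00
= 00100100

Answer: 00100100 (36)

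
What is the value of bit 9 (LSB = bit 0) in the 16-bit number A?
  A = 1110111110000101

Bit 9 is the 10th from the right.
  1110111110000101
        ^
That bit is 1.

Answer: 1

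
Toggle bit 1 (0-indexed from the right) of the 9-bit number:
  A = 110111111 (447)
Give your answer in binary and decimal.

Mask = 1 << 1 = 000000010
Bit 1 of A is 1; XOR with the mask flips it to 0.
  110111111
^ 000000010
-----------
  110111101

Answer: 110111101 (445)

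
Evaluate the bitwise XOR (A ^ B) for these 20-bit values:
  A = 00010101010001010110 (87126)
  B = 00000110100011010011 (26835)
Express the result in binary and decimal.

Apply ^ to each column (1 where bits differ):
  00010101010001010110
^ 00000110100011010011
----------------------
  00010011110010000101

Answer: 00010011110010000101 (81029)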